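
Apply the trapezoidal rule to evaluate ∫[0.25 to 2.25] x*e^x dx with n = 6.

f(x) = x*e^x
a = 0.25, b = 2.25, n = 6
h = (b - a)/n = 0.333333

Trapezoidal rule: (h/2)[f(x₀) + 2f(x₁) + 2f(x₂) + ... + f(xₙ)]

x_0 = 0.2500, f(x_0) = 0.321006, coefficient = 1
x_1 = 0.5833, f(x_1) = 1.045334, coefficient = 2
x_2 = 0.9167, f(x_2) = 2.292528, coefficient = 2
x_3 = 1.2500, f(x_3) = 4.362929, coefficient = 2
x_4 = 1.5833, f(x_4) = 7.712679, coefficient = 2
x_5 = 1.9167, f(x_5) = 13.029998, coefficient = 2
x_6 = 2.2500, f(x_6) = 21.347406, coefficient = 1

I ≈ (0.333333/2) × 78.555350 = 13.092558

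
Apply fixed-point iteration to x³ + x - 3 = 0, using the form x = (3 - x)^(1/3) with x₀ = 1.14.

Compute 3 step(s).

Equation: x³ + x - 3 = 0
Fixed-point form: x = (3 - x)^(1/3)
x₀ = 1.14

x_1 = g(1.140000) = 1.229809
x_2 = g(1.229809) = 1.209688
x_3 = g(1.209688) = 1.214254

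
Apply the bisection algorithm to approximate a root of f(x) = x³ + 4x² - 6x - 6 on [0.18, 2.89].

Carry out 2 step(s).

f(x) = x³ + 4x² - 6x - 6
Initial interval: [0.18, 2.89]

Iteration 1:
  c_1 = (0.180000 + 2.890000)/2 = 1.535000
  f(c_1) = f(1.535000) = -2.168295
  f(a) × f(c) ≥ 0, new interval: [1.535000, 2.890000]
Iteration 2:
  c_2 = (1.535000 + 2.890000)/2 = 2.212500
  f(c_2) = f(2.212500) = 11.136158
  f(a) × f(c) < 0, new interval: [1.535000, 2.212500]

After 2 iteration(s), the approximation is c_2 = 2.212500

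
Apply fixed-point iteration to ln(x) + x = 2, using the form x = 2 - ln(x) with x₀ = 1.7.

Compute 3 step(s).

Equation: ln(x) + x = 2
Fixed-point form: x = 2 - ln(x)
x₀ = 1.7

x_1 = g(1.700000) = 1.469372
x_2 = g(1.469372) = 1.615165
x_3 = g(1.615165) = 1.520563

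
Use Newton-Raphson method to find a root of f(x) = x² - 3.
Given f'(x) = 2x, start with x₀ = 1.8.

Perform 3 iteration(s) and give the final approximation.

f(x) = x² - 3
f'(x) = 2x
x₀ = 1.8

Newton-Raphson formula: x_{n+1} = x_n - f(x_n)/f'(x_n)

Iteration 1:
  f(1.800000) = 0.240000
  f'(1.800000) = 3.600000
  x_1 = 1.800000 - 0.240000/3.600000 = 1.733333
Iteration 2:
  f(1.733333) = 0.004444
  f'(1.733333) = 3.466667
  x_2 = 1.733333 - 0.004444/3.466667 = 1.732051
Iteration 3:
  f(1.732051) = 0.000002
  f'(1.732051) = 3.464103
  x_3 = 1.732051 - 0.000002/3.464103 = 1.732051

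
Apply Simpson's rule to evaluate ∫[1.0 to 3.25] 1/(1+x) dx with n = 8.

f(x) = 1/(1+x)
a = 1.0, b = 3.25, n = 8
h = (b - a)/n = 0.281250

Simpson's rule: (h/3)[f(x₀) + 4f(x₁) + 2f(x₂) + ... + f(xₙ)]

x_0 = 1.0000, f(x_0) = 0.500000, coefficient = 1
x_1 = 1.2812, f(x_1) = 0.438356, coefficient = 4
x_2 = 1.5625, f(x_2) = 0.390244, coefficient = 2
x_3 = 1.8438, f(x_3) = 0.351648, coefficient = 4
x_4 = 2.1250, f(x_4) = 0.320000, coefficient = 2
x_5 = 2.4062, f(x_5) = 0.293578, coefficient = 4
x_6 = 2.6875, f(x_6) = 0.271186, coefficient = 2
x_7 = 2.9688, f(x_7) = 0.251969, coefficient = 4
x_8 = 3.2500, f(x_8) = 0.235294, coefficient = 1

I ≈ (0.281250/3) × 8.040359 = 0.753784
Exact value: 0.753772
Error: 0.000012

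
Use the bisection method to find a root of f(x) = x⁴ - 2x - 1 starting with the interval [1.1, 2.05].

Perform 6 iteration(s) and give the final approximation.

f(x) = x⁴ - 2x - 1
Initial interval: [1.1, 2.05]

Iteration 1:
  c_1 = (1.100000 + 2.050000)/2 = 1.575000
  f(c_1) = f(1.575000) = 2.003500
  f(a) × f(c) < 0, new interval: [1.100000, 1.575000]
Iteration 2:
  c_2 = (1.100000 + 1.575000)/2 = 1.337500
  f(c_2) = f(1.337500) = -0.474814
  f(a) × f(c) ≥ 0, new interval: [1.337500, 1.575000]
Iteration 3:
  c_3 = (1.337500 + 1.575000)/2 = 1.456250
  f(c_3) = f(1.456250) = 0.584716
  f(a) × f(c) < 0, new interval: [1.337500, 1.456250]
Iteration 4:
  c_4 = (1.337500 + 1.456250)/2 = 1.396875
  f(c_4) = f(1.396875) = 0.013665
  f(a) × f(c) < 0, new interval: [1.337500, 1.396875]
Iteration 5:
  c_5 = (1.337500 + 1.396875)/2 = 1.367188
  f(c_5) = f(1.367188) = -0.240460
  f(a) × f(c) ≥ 0, new interval: [1.367188, 1.396875]
Iteration 6:
  c_6 = (1.367188 + 1.396875)/2 = 1.382031
  f(c_6) = f(1.382031) = -0.115923
  f(a) × f(c) ≥ 0, new interval: [1.382031, 1.396875]

After 6 iteration(s), the approximation is c_6 = 1.382031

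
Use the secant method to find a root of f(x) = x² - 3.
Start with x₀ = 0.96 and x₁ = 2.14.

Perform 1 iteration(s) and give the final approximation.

f(x) = x² - 3
x₀ = 0.96, x₁ = 2.14

Secant formula: x_{n+1} = x_n - f(x_n)(x_n - x_{n-1})/(f(x_n) - f(x_{n-1}))

Iteration 1:
  f(0.960000) = -2.078400
  f(2.140000) = 1.579600
  x_2 = 2.140000 - 1.579600×(2.140000 - 0.960000)/(1.579600 - (-2.078400))
       = 1.630452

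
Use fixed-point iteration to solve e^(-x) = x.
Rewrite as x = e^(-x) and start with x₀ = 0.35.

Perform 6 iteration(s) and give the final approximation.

Equation: e^(-x) = x
Fixed-point form: x = e^(-x)
x₀ = 0.35

x_1 = g(0.350000) = 0.704688
x_2 = g(0.704688) = 0.494263
x_3 = g(0.494263) = 0.610020
x_4 = g(0.610020) = 0.543340
x_5 = g(0.543340) = 0.580805
x_6 = g(0.580805) = 0.559448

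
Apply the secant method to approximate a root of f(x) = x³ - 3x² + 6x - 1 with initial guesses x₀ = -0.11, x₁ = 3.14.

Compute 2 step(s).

f(x) = x³ - 3x² + 6x - 1
x₀ = -0.11, x₁ = 3.14

Secant formula: x_{n+1} = x_n - f(x_n)(x_n - x_{n-1})/(f(x_n) - f(x_{n-1}))

Iteration 1:
  f(-0.110000) = -1.697631
  f(3.140000) = 19.220344
  x_2 = 3.140000 - 19.220344×(3.140000 - (-0.110000))/(19.220344 - (-1.697631))
       = 0.153759
Iteration 2:
  f(3.140000) = 19.220344
  f(0.153759) = -0.144737
  x_3 = 0.153759 - (-0.144737)×(0.153759 - 3.140000)/(-0.144737 - 19.220344)
       = 0.176078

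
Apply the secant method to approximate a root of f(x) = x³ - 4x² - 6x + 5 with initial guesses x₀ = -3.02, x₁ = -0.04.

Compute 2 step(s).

f(x) = x³ - 4x² - 6x + 5
x₀ = -3.02, x₁ = -0.04

Secant formula: x_{n+1} = x_n - f(x_n)(x_n - x_{n-1})/(f(x_n) - f(x_{n-1}))

Iteration 1:
  f(-3.020000) = -40.905208
  f(-0.040000) = 5.233536
  x_2 = -0.040000 - 5.233536×(-0.040000 - (-3.020000))/(5.233536 - (-40.905208))
       = -0.378023
Iteration 2:
  f(-0.040000) = 5.233536
  f(-0.378023) = 6.642511
  x_3 = -0.378023 - 6.642511×(-0.378023 - (-0.040000))/(6.642511 - 5.233536)
       = 1.215560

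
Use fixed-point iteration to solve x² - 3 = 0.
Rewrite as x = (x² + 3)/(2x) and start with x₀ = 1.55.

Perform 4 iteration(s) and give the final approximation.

Equation: x² - 3 = 0
Fixed-point form: x = (x² + 3)/(2x)
x₀ = 1.55

x_1 = g(1.550000) = 1.742742
x_2 = g(1.742742) = 1.732084
x_3 = g(1.732084) = 1.732051
x_4 = g(1.732051) = 1.732051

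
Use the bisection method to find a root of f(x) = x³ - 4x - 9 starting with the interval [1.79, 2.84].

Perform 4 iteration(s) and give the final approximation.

f(x) = x³ - 4x - 9
Initial interval: [1.79, 2.84]

Iteration 1:
  c_1 = (1.790000 + 2.840000)/2 = 2.315000
  f(c_1) = f(2.315000) = -5.853394
  f(a) × f(c) ≥ 0, new interval: [2.315000, 2.840000]
Iteration 2:
  c_2 = (2.315000 + 2.840000)/2 = 2.577500
  f(c_2) = f(2.577500) = -2.186363
  f(a) × f(c) ≥ 0, new interval: [2.577500, 2.840000]
Iteration 3:
  c_3 = (2.577500 + 2.840000)/2 = 2.708750
  f(c_3) = f(2.708750) = 0.039983
  f(a) × f(c) < 0, new interval: [2.577500, 2.708750]
Iteration 4:
  c_4 = (2.577500 + 2.708750)/2 = 2.643125
  f(c_4) = f(2.643125) = -1.107339
  f(a) × f(c) ≥ 0, new interval: [2.643125, 2.708750]

After 4 iteration(s), the approximation is c_4 = 2.643125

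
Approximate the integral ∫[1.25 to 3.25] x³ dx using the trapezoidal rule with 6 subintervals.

f(x) = x³
a = 1.25, b = 3.25, n = 6
h = (b - a)/n = 0.333333

Trapezoidal rule: (h/2)[f(x₀) + 2f(x₁) + 2f(x₂) + ... + f(xₙ)]

x_0 = 1.2500, f(x_0) = 1.953125, coefficient = 1
x_1 = 1.5833, f(x_1) = 3.969329, coefficient = 2
x_2 = 1.9167, f(x_2) = 7.041088, coefficient = 2
x_3 = 2.2500, f(x_3) = 11.390625, coefficient = 2
x_4 = 2.5833, f(x_4) = 17.240162, coefficient = 2
x_5 = 2.9167, f(x_5) = 24.811921, coefficient = 2
x_6 = 3.2500, f(x_6) = 34.328125, coefficient = 1

I ≈ (0.333333/2) × 165.187500 = 27.531250
Exact value: 27.281250
Error: 0.250000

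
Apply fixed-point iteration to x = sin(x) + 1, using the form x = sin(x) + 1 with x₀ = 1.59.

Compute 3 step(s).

Equation: x = sin(x) + 1
Fixed-point form: x = sin(x) + 1
x₀ = 1.59

x_1 = g(1.590000) = 1.999816
x_2 = g(1.999816) = 1.909374
x_3 = g(1.909374) = 1.943228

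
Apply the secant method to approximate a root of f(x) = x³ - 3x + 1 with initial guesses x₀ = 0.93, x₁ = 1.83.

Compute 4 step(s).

f(x) = x³ - 3x + 1
x₀ = 0.93, x₁ = 1.83

Secant formula: x_{n+1} = x_n - f(x_n)(x_n - x_{n-1})/(f(x_n) - f(x_{n-1}))

Iteration 1:
  f(0.930000) = -0.985643
  f(1.830000) = 1.638487
  x_2 = 1.830000 - 1.638487×(1.830000 - 0.930000)/(1.638487 - (-0.985643))
       = 1.268047
Iteration 2:
  f(1.830000) = 1.638487
  f(1.268047) = -0.765194
  x_3 = 1.268047 - (-0.765194)×(1.268047 - 1.830000)/(-0.765194 - 1.638487)
       = 1.446940
Iteration 3:
  f(1.268047) = -0.765194
  f(1.446940) = -0.311454
  x_4 = 1.446940 - (-0.311454)×(1.446940 - 1.268047)/(-0.311454 - (-0.765194))
       = 1.569736
Iteration 4:
  f(1.446940) = -0.311454
  f(1.569736) = 0.158732
  x_5 = 1.569736 - 0.158732×(1.569736 - 1.446940)/(0.158732 - (-0.311454))
       = 1.528281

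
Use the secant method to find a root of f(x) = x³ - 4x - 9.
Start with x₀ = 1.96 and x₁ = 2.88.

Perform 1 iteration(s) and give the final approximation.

f(x) = x³ - 4x - 9
x₀ = 1.96, x₁ = 2.88

Secant formula: x_{n+1} = x_n - f(x_n)(x_n - x_{n-1})/(f(x_n) - f(x_{n-1}))

Iteration 1:
  f(1.960000) = -9.310464
  f(2.880000) = 3.367872
  x_2 = 2.880000 - 3.367872×(2.880000 - 1.960000)/(3.367872 - (-9.310464))
       = 2.635611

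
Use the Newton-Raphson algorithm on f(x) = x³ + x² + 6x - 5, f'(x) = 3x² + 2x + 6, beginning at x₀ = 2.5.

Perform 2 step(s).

f(x) = x³ + x² + 6x - 5
f'(x) = 3x² + 2x + 6
x₀ = 2.5

Newton-Raphson formula: x_{n+1} = x_n - f(x_n)/f'(x_n)

Iteration 1:
  f(2.500000) = 31.875000
  f'(2.500000) = 29.750000
  x_1 = 2.500000 - 31.875000/29.750000 = 1.428571
Iteration 2:
  f(1.428571) = 8.527697
  f'(1.428571) = 14.979592
  x_2 = 1.428571 - 8.527697/14.979592 = 0.859284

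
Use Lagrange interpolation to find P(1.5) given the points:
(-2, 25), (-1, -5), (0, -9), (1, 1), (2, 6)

Lagrange interpolation formula:
P(x) = Σ yᵢ × Lᵢ(x)
where Lᵢ(x) = Π_{j≠i} (x - xⱼ)/(xᵢ - xⱼ)

L_0(1.5) = (1.5 - (-1))/(-2 - (-1)) × (1.5 - 0)/(-2 - 0) × (1.5 - 1)/(-2 - 1) × (1.5 - 2)/(-2 - 2) = -0.039062
L_1(1.5) = (1.5 - (-2))/(-1 - (-2)) × (1.5 - 0)/(-1 - 0) × (1.5 - 1)/(-1 - 1) × (1.5 - 2)/(-1 - 2) = 0.218750
L_2(1.5) = (1.5 - (-2))/(0 - (-2)) × (1.5 - (-1))/(0 - (-1)) × (1.5 - 1)/(0 - 1) × (1.5 - 2)/(0 - 2) = -0.546875
L_3(1.5) = (1.5 - (-2))/(1 - (-2)) × (1.5 - (-1))/(1 - (-1)) × (1.5 - 0)/(1 - 0) × (1.5 - 2)/(1 - 2) = 1.093750
L_4(1.5) = (1.5 - (-2))/(2 - (-2)) × (1.5 - (-1))/(2 - (-1)) × (1.5 - 0)/(2 - 0) × (1.5 - 1)/(2 - 1) = 0.273438

P(1.5) = 25×L_0(1.5) + (-5)×L_1(1.5) + (-9)×L_2(1.5) + 1×L_3(1.5) + 6×L_4(1.5)
P(1.5) = 5.585938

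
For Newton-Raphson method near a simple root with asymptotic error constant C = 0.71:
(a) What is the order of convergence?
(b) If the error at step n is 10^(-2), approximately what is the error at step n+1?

(a) Newton-Raphson has quadratic (order 2) convergence near simple roots.
    This means |e_{n+1}| ≈ C|e_n|².

(b) With |e_n| = 10^(-2) and C = 0.71:
    |e_{n+1}| ≈ 0.71 × (10^(-2))² = 0.71 × 10^(-4)

(a) 2 (quadratic); (b) |e_{n+1}| ≈ 7.100e-05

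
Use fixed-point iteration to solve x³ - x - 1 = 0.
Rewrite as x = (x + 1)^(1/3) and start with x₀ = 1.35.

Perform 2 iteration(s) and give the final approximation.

Equation: x³ - x - 1 = 0
Fixed-point form: x = (x + 1)^(1/3)
x₀ = 1.35

x_1 = g(1.350000) = 1.329503
x_2 = g(1.329503) = 1.325626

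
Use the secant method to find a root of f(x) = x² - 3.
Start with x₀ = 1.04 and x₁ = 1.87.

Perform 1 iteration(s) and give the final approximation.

f(x) = x² - 3
x₀ = 1.04, x₁ = 1.87

Secant formula: x_{n+1} = x_n - f(x_n)(x_n - x_{n-1})/(f(x_n) - f(x_{n-1}))

Iteration 1:
  f(1.040000) = -1.918400
  f(1.870000) = 0.496900
  x_2 = 1.870000 - 0.496900×(1.870000 - 1.040000)/(0.496900 - (-1.918400))
       = 1.699244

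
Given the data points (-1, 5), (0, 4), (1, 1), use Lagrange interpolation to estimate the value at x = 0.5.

Lagrange interpolation formula:
P(x) = Σ yᵢ × Lᵢ(x)
where Lᵢ(x) = Π_{j≠i} (x - xⱼ)/(xᵢ - xⱼ)

L_0(0.5) = (0.5 - 0)/(-1 - 0) × (0.5 - 1)/(-1 - 1) = -0.125000
L_1(0.5) = (0.5 - (-1))/(0 - (-1)) × (0.5 - 1)/(0 - 1) = 0.750000
L_2(0.5) = (0.5 - (-1))/(1 - (-1)) × (0.5 - 0)/(1 - 0) = 0.375000

P(0.5) = 5×L_0(0.5) + 4×L_1(0.5) + 1×L_2(0.5)
P(0.5) = 2.750000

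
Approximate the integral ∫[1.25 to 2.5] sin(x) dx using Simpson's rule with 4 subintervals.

f(x) = sin(x)
a = 1.25, b = 2.5, n = 4
h = (b - a)/n = 0.312500

Simpson's rule: (h/3)[f(x₀) + 4f(x₁) + 2f(x₂) + ... + f(xₙ)]

x_0 = 1.2500, f(x_0) = 0.948985, coefficient = 1
x_1 = 1.5625, f(x_1) = 0.999966, coefficient = 4
x_2 = 1.8750, f(x_2) = 0.954086, coefficient = 2
x_3 = 2.1875, f(x_3) = 0.815789, coefficient = 4
x_4 = 2.5000, f(x_4) = 0.598472, coefficient = 1

I ≈ (0.312500/3) × 10.718648 = 1.116526
Exact value: 1.116466
Error: 0.000060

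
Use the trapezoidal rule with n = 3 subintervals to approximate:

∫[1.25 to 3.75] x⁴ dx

f(x) = x⁴
a = 1.25, b = 3.75, n = 3
h = (b - a)/n = 0.833333

Trapezoidal rule: (h/2)[f(x₀) + 2f(x₁) + 2f(x₂) + ... + f(xₙ)]

x_0 = 1.2500, f(x_0) = 2.441406, coefficient = 1
x_1 = 2.0833, f(x_1) = 18.838011, coefficient = 2
x_2 = 2.9167, f(x_2) = 72.368104, coefficient = 2
x_3 = 3.7500, f(x_3) = 197.753906, coefficient = 1

I ≈ (0.833333/2) × 382.607542 = 159.419809
Exact value: 147.705078
Error: 11.714731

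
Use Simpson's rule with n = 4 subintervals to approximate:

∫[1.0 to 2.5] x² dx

f(x) = x²
a = 1.0, b = 2.5, n = 4
h = (b - a)/n = 0.375000

Simpson's rule: (h/3)[f(x₀) + 4f(x₁) + 2f(x₂) + ... + f(xₙ)]

x_0 = 1.0000, f(x_0) = 1.000000, coefficient = 1
x_1 = 1.3750, f(x_1) = 1.890625, coefficient = 4
x_2 = 1.7500, f(x_2) = 3.062500, coefficient = 2
x_3 = 2.1250, f(x_3) = 4.515625, coefficient = 4
x_4 = 2.5000, f(x_4) = 6.250000, coefficient = 1

I ≈ (0.375000/3) × 39.000000 = 4.875000
Exact value: 4.875000
Error: 0.000000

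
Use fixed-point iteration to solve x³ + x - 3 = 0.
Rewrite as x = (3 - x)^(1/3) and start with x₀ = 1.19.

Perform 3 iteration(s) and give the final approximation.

Equation: x³ + x - 3 = 0
Fixed-point form: x = (3 - x)^(1/3)
x₀ = 1.19

x_1 = g(1.190000) = 1.218689
x_2 = g(1.218689) = 1.212216
x_3 = g(1.212216) = 1.213682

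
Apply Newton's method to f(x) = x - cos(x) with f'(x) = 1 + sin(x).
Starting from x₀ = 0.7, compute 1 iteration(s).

f(x) = x - cos(x)
f'(x) = 1 + sin(x)
x₀ = 0.7

Newton-Raphson formula: x_{n+1} = x_n - f(x_n)/f'(x_n)

Iteration 1:
  f(0.700000) = -0.064842
  f'(0.700000) = 1.644218
  x_1 = 0.700000 - (-0.064842)/1.644218 = 0.739436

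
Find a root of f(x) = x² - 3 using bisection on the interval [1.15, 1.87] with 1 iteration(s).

f(x) = x² - 3
Initial interval: [1.15, 1.87]

Iteration 1:
  c_1 = (1.150000 + 1.870000)/2 = 1.510000
  f(c_1) = f(1.510000) = -0.719900
  f(a) × f(c) ≥ 0, new interval: [1.510000, 1.870000]

After 1 iteration(s), the approximation is c_1 = 1.510000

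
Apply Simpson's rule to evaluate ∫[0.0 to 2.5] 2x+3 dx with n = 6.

f(x) = 2x+3
a = 0.0, b = 2.5, n = 6
h = (b - a)/n = 0.416667

Simpson's rule: (h/3)[f(x₀) + 4f(x₁) + 2f(x₂) + ... + f(xₙ)]

x_0 = 0.0000, f(x_0) = 3.000000, coefficient = 1
x_1 = 0.4167, f(x_1) = 3.833333, coefficient = 4
x_2 = 0.8333, f(x_2) = 4.666667, coefficient = 2
x_3 = 1.2500, f(x_3) = 5.500000, coefficient = 4
x_4 = 1.6667, f(x_4) = 6.333333, coefficient = 2
x_5 = 2.0833, f(x_5) = 7.166667, coefficient = 4
x_6 = 2.5000, f(x_6) = 8.000000, coefficient = 1

I ≈ (0.416667/3) × 99.000000 = 13.750000
Exact value: 13.750000
Error: 0.000000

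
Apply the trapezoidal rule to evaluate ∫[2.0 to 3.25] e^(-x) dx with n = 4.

f(x) = e^(-x)
a = 2.0, b = 3.25, n = 4
h = (b - a)/n = 0.312500

Trapezoidal rule: (h/2)[f(x₀) + 2f(x₁) + 2f(x₂) + ... + f(xₙ)]

x_0 = 2.0000, f(x_0) = 0.135335, coefficient = 1
x_1 = 2.3125, f(x_1) = 0.099013, coefficient = 2
x_2 = 2.6250, f(x_2) = 0.072440, coefficient = 2
x_3 = 2.9375, f(x_3) = 0.052998, coefficient = 2
x_4 = 3.2500, f(x_4) = 0.038774, coefficient = 1

I ≈ (0.312500/2) × 0.623012 = 0.097346
Exact value: 0.096561
Error: 0.000785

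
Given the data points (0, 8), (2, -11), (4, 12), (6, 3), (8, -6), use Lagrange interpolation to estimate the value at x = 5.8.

Lagrange interpolation formula:
P(x) = Σ yᵢ × Lᵢ(x)
where Lᵢ(x) = Π_{j≠i} (x - xⱼ)/(xᵢ - xⱼ)

L_0(5.8) = (5.8 - 2)/(0 - 2) × (5.8 - 4)/(0 - 4) × (5.8 - 6)/(0 - 6) × (5.8 - 8)/(0 - 8) = 0.007838
L_1(5.8) = (5.8 - 0)/(2 - 0) × (5.8 - 4)/(2 - 4) × (5.8 - 6)/(2 - 6) × (5.8 - 8)/(2 - 8) = -0.047850
L_2(5.8) = (5.8 - 0)/(4 - 0) × (5.8 - 2)/(4 - 2) × (5.8 - 6)/(4 - 6) × (5.8 - 8)/(4 - 8) = 0.151525
L_3(5.8) = (5.8 - 0)/(6 - 0) × (5.8 - 2)/(6 - 2) × (5.8 - 4)/(6 - 4) × (5.8 - 8)/(6 - 8) = 0.909150
L_4(5.8) = (5.8 - 0)/(8 - 0) × (5.8 - 2)/(8 - 2) × (5.8 - 4)/(8 - 4) × (5.8 - 6)/(8 - 6) = -0.020663

P(5.8) = 8×L_0(5.8) + (-11)×L_1(5.8) + 12×L_2(5.8) + 3×L_3(5.8) + (-6)×L_4(5.8)
P(5.8) = 5.258775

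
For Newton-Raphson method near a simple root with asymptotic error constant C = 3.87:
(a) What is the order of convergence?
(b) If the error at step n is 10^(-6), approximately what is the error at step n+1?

(a) Newton-Raphson has quadratic (order 2) convergence near simple roots.
    This means |e_{n+1}| ≈ C|e_n|².

(b) With |e_n| = 10^(-6) and C = 3.87:
    |e_{n+1}| ≈ 3.87 × (10^(-6))² = 3.87 × 10^(-12)

(a) 2 (quadratic); (b) |e_{n+1}| ≈ 3.870e-12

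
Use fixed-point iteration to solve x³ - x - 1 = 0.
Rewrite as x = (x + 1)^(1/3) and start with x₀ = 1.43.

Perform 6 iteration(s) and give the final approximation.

Equation: x³ - x - 1 = 0
Fixed-point form: x = (x + 1)^(1/3)
x₀ = 1.43

x_1 = g(1.430000) = 1.344421
x_2 = g(1.344421) = 1.328450
x_3 = g(1.328450) = 1.325426
x_4 = g(1.325426) = 1.324853
x_5 = g(1.324853) = 1.324744
x_6 = g(1.324744) = 1.324723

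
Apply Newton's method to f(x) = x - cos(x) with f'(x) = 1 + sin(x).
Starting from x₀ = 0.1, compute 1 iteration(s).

f(x) = x - cos(x)
f'(x) = 1 + sin(x)
x₀ = 0.1

Newton-Raphson formula: x_{n+1} = x_n - f(x_n)/f'(x_n)

Iteration 1:
  f(0.100000) = -0.895004
  f'(0.100000) = 1.099833
  x_1 = 0.100000 - (-0.895004)/1.099833 = 0.913763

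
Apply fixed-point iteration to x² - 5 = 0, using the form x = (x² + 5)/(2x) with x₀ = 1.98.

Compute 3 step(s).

Equation: x² - 5 = 0
Fixed-point form: x = (x² + 5)/(2x)
x₀ = 1.98

x_1 = g(1.980000) = 2.252626
x_2 = g(2.252626) = 2.236129
x_3 = g(2.236129) = 2.236068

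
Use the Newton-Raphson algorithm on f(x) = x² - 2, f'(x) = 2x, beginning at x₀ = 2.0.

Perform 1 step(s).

f(x) = x² - 2
f'(x) = 2x
x₀ = 2.0

Newton-Raphson formula: x_{n+1} = x_n - f(x_n)/f'(x_n)

Iteration 1:
  f(2.000000) = 2.000000
  f'(2.000000) = 4.000000
  x_1 = 2.000000 - 2.000000/4.000000 = 1.500000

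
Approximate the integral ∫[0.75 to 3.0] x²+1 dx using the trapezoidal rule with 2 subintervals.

f(x) = x²+1
a = 0.75, b = 3.0, n = 2
h = (b - a)/n = 1.125000

Trapezoidal rule: (h/2)[f(x₀) + 2f(x₁) + 2f(x₂) + ... + f(xₙ)]

x_0 = 0.7500, f(x_0) = 1.562500, coefficient = 1
x_1 = 1.8750, f(x_1) = 4.515625, coefficient = 2
x_2 = 3.0000, f(x_2) = 10.000000, coefficient = 1

I ≈ (1.125000/2) × 20.593750 = 11.583984
Exact value: 11.109375
Error: 0.474609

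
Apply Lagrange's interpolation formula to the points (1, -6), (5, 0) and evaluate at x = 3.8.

Lagrange interpolation formula:
P(x) = Σ yᵢ × Lᵢ(x)
where Lᵢ(x) = Π_{j≠i} (x - xⱼ)/(xᵢ - xⱼ)

L_0(3.8) = (3.8 - 5)/(1 - 5) = 0.300000
L_1(3.8) = (3.8 - 1)/(5 - 1) = 0.700000

P(3.8) = (-6)×L_0(3.8) + 0×L_1(3.8)
P(3.8) = -1.800000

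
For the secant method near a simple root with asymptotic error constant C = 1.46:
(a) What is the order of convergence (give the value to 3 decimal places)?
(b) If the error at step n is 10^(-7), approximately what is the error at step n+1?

(a) Secant method has superlinear convergence with order φ = (1+√5)/2 ≈ 1.618.
    This means |e_{n+1}| ≈ C|e_n|^1.618.

(b) With |e_n| = 10^(-7) and C = 1.46:
    |e_{n+1}| ≈ 1.46 × (10^(-7))^1.618 = 1.46 × 10^(-11.33)

(a) ≈ 1.618 (golden ratio); (b) |e_{n+1}| ≈ 6.888e-12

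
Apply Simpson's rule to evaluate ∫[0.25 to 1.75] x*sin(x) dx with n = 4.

f(x) = x*sin(x)
a = 0.25, b = 1.75, n = 4
h = (b - a)/n = 0.375000

Simpson's rule: (h/3)[f(x₀) + 4f(x₁) + 2f(x₂) + ... + f(xₙ)]

x_0 = 0.2500, f(x_0) = 0.061851, coefficient = 1
x_1 = 0.6250, f(x_1) = 0.365686, coefficient = 4
x_2 = 1.0000, f(x_2) = 0.841471, coefficient = 2
x_3 = 1.3750, f(x_3) = 1.348728, coefficient = 4
x_4 = 1.7500, f(x_4) = 1.721975, coefficient = 1

I ≈ (0.375000/3) × 10.324423 = 1.290553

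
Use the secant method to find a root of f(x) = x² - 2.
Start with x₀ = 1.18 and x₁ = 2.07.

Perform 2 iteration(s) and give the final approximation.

f(x) = x² - 2
x₀ = 1.18, x₁ = 2.07

Secant formula: x_{n+1} = x_n - f(x_n)(x_n - x_{n-1})/(f(x_n) - f(x_{n-1}))

Iteration 1:
  f(1.180000) = -0.607600
  f(2.070000) = 2.284900
  x_2 = 2.070000 - 2.284900×(2.070000 - 1.180000)/(2.284900 - (-0.607600))
       = 1.366954
Iteration 2:
  f(2.070000) = 2.284900
  f(1.366954) = -0.131437
  x_3 = 1.366954 - (-0.131437)×(1.366954 - 2.070000)/(-0.131437 - 2.284900)
       = 1.405196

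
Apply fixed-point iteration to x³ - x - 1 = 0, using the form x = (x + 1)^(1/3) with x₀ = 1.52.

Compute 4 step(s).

Equation: x³ - x - 1 = 0
Fixed-point form: x = (x + 1)^(1/3)
x₀ = 1.52

x_1 = g(1.520000) = 1.360818
x_2 = g(1.360818) = 1.331540
x_3 = g(1.331540) = 1.326013
x_4 = g(1.326013) = 1.324964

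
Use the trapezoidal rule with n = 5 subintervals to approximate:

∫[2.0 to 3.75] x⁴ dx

f(x) = x⁴
a = 2.0, b = 3.75, n = 5
h = (b - a)/n = 0.350000

Trapezoidal rule: (h/2)[f(x₀) + 2f(x₁) + 2f(x₂) + ... + f(xₙ)]

x_0 = 2.0000, f(x_0) = 16.000000, coefficient = 1
x_1 = 2.3500, f(x_1) = 30.498006, coefficient = 2
x_2 = 2.7000, f(x_2) = 53.144100, coefficient = 2
x_3 = 3.0500, f(x_3) = 86.536506, coefficient = 2
x_4 = 3.4000, f(x_4) = 133.633600, coefficient = 2
x_5 = 3.7500, f(x_5) = 197.753906, coefficient = 1

I ≈ (0.350000/2) × 821.378331 = 143.741208
Exact value: 141.915430
Error: 1.825778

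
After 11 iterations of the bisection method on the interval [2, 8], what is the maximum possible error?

Bisection error bound: |error| ≤ (b-a)/2^n
|error| ≤ (8 - 2)/2^11 = 6/2^11
|error| ≤ 0.0029296875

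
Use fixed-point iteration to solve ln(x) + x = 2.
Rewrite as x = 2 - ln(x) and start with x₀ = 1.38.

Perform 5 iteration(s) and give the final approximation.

Equation: ln(x) + x = 2
Fixed-point form: x = 2 - ln(x)
x₀ = 1.38

x_1 = g(1.380000) = 1.677917
x_2 = g(1.677917) = 1.482447
x_3 = g(1.482447) = 1.606306
x_4 = g(1.606306) = 1.526063
x_5 = g(1.526063) = 1.577309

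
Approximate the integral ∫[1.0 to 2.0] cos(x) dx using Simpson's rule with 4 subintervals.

f(x) = cos(x)
a = 1.0, b = 2.0, n = 4
h = (b - a)/n = 0.250000

Simpson's rule: (h/3)[f(x₀) + 4f(x₁) + 2f(x₂) + ... + f(xₙ)]

x_0 = 1.0000, f(x_0) = 0.540302, coefficient = 1
x_1 = 1.2500, f(x_1) = 0.315322, coefficient = 4
x_2 = 1.5000, f(x_2) = 0.070737, coefficient = 2
x_3 = 1.7500, f(x_3) = -0.178246, coefficient = 4
x_4 = 2.0000, f(x_4) = -0.416147, coefficient = 1

I ≈ (0.250000/3) × 0.813935 = 0.067828
Exact value: 0.067826
Error: 0.000001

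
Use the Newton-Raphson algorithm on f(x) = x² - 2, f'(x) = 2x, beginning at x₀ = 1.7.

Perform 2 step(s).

f(x) = x² - 2
f'(x) = 2x
x₀ = 1.7

Newton-Raphson formula: x_{n+1} = x_n - f(x_n)/f'(x_n)

Iteration 1:
  f(1.700000) = 0.890000
  f'(1.700000) = 3.400000
  x_1 = 1.700000 - 0.890000/3.400000 = 1.438235
Iteration 2:
  f(1.438235) = 0.068521
  f'(1.438235) = 2.876471
  x_2 = 1.438235 - 0.068521/2.876471 = 1.414414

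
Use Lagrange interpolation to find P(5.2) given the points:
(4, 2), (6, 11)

Lagrange interpolation formula:
P(x) = Σ yᵢ × Lᵢ(x)
where Lᵢ(x) = Π_{j≠i} (x - xⱼ)/(xᵢ - xⱼ)

L_0(5.2) = (5.2 - 6)/(4 - 6) = 0.400000
L_1(5.2) = (5.2 - 4)/(6 - 4) = 0.600000

P(5.2) = 2×L_0(5.2) + 11×L_1(5.2)
P(5.2) = 7.400000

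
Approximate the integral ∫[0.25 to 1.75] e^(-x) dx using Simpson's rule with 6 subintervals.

f(x) = e^(-x)
a = 0.25, b = 1.75, n = 6
h = (b - a)/n = 0.250000

Simpson's rule: (h/3)[f(x₀) + 4f(x₁) + 2f(x₂) + ... + f(xₙ)]

x_0 = 0.2500, f(x_0) = 0.778801, coefficient = 1
x_1 = 0.5000, f(x_1) = 0.606531, coefficient = 4
x_2 = 0.7500, f(x_2) = 0.472367, coefficient = 2
x_3 = 1.0000, f(x_3) = 0.367879, coefficient = 4
x_4 = 1.2500, f(x_4) = 0.286505, coefficient = 2
x_5 = 1.5000, f(x_5) = 0.223130, coefficient = 4
x_6 = 1.7500, f(x_6) = 0.173774, coefficient = 1

I ≈ (0.250000/3) × 7.260478 = 0.605040
Exact value: 0.605027
Error: 0.000013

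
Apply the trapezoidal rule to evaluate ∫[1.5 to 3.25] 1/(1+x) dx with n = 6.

f(x) = 1/(1+x)
a = 1.5, b = 3.25, n = 6
h = (b - a)/n = 0.291667

Trapezoidal rule: (h/2)[f(x₀) + 2f(x₁) + 2f(x₂) + ... + f(xₙ)]

x_0 = 1.5000, f(x_0) = 0.400000, coefficient = 1
x_1 = 1.7917, f(x_1) = 0.358209, coefficient = 2
x_2 = 2.0833, f(x_2) = 0.324324, coefficient = 2
x_3 = 2.3750, f(x_3) = 0.296296, coefficient = 2
x_4 = 2.6667, f(x_4) = 0.272727, coefficient = 2
x_5 = 2.9583, f(x_5) = 0.252632, coefficient = 2
x_6 = 3.2500, f(x_6) = 0.235294, coefficient = 1

I ≈ (0.291667/2) × 3.643671 = 0.531369
Exact value: 0.530628
Error: 0.000740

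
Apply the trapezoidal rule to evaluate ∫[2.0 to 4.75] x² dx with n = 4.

f(x) = x²
a = 2.0, b = 4.75, n = 4
h = (b - a)/n = 0.687500

Trapezoidal rule: (h/2)[f(x₀) + 2f(x₁) + 2f(x₂) + ... + f(xₙ)]

x_0 = 2.0000, f(x_0) = 4.000000, coefficient = 1
x_1 = 2.6875, f(x_1) = 7.222656, coefficient = 2
x_2 = 3.3750, f(x_2) = 11.390625, coefficient = 2
x_3 = 4.0625, f(x_3) = 16.503906, coefficient = 2
x_4 = 4.7500, f(x_4) = 22.562500, coefficient = 1

I ≈ (0.687500/2) × 96.796875 = 33.273926
Exact value: 33.057292
Error: 0.216634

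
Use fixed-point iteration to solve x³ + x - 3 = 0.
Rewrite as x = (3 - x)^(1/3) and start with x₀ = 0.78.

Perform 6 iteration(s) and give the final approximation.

Equation: x³ + x - 3 = 0
Fixed-point form: x = (3 - x)^(1/3)
x₀ = 0.78

x_1 = g(0.780000) = 1.304521
x_2 = g(1.304521) = 1.192424
x_3 = g(1.192424) = 1.218145
x_4 = g(1.218145) = 1.212339
x_5 = g(1.212339) = 1.213654
x_6 = g(1.213654) = 1.213357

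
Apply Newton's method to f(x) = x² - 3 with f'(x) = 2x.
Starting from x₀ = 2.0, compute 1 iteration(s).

f(x) = x² - 3
f'(x) = 2x
x₀ = 2.0

Newton-Raphson formula: x_{n+1} = x_n - f(x_n)/f'(x_n)

Iteration 1:
  f(2.000000) = 1.000000
  f'(2.000000) = 4.000000
  x_1 = 2.000000 - 1.000000/4.000000 = 1.750000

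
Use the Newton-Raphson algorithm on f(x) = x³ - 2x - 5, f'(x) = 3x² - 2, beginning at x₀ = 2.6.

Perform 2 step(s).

f(x) = x³ - 2x - 5
f'(x) = 3x² - 2
x₀ = 2.6

Newton-Raphson formula: x_{n+1} = x_n - f(x_n)/f'(x_n)

Iteration 1:
  f(2.600000) = 7.376000
  f'(2.600000) = 18.280000
  x_1 = 2.600000 - 7.376000/18.280000 = 2.196499
Iteration 2:
  f(2.196499) = 1.204247
  f'(2.196499) = 12.473822
  x_2 = 2.196499 - 1.204247/12.473822 = 2.099957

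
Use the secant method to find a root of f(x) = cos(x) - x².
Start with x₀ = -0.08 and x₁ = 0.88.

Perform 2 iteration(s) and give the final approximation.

f(x) = cos(x) - x²
x₀ = -0.08, x₁ = 0.88

Secant formula: x_{n+1} = x_n - f(x_n)(x_n - x_{n-1})/(f(x_n) - f(x_{n-1}))

Iteration 1:
  f(-0.080000) = 0.990402
  f(0.880000) = -0.137249
  x_2 = 0.880000 - (-0.137249)×(0.880000 - (-0.080000))/(-0.137249 - 0.990402)
       = 0.763156
Iteration 2:
  f(0.880000) = -0.137249
  f(0.763156) = 0.140250
  x_3 = 0.763156 - 0.140250×(0.763156 - 0.880000)/(0.140250 - (-0.137249))
       = 0.822210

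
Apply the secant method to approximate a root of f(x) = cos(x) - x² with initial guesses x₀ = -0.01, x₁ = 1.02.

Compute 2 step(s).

f(x) = cos(x) - x²
x₀ = -0.01, x₁ = 1.02

Secant formula: x_{n+1} = x_n - f(x_n)(x_n - x_{n-1})/(f(x_n) - f(x_{n-1}))

Iteration 1:
  f(-0.010000) = 0.999850
  f(1.020000) = -0.517034
  x_2 = 1.020000 - (-0.517034)×(1.020000 - (-0.010000))/(-0.517034 - 0.999850)
       = 0.668922
Iteration 2:
  f(1.020000) = -0.517034
  f(0.668922) = 0.337035
  x_3 = 0.668922 - 0.337035×(0.668922 - 1.020000)/(0.337035 - (-0.517034))
       = 0.807465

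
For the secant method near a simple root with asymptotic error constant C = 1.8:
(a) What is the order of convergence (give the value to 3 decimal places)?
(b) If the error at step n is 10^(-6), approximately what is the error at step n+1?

(a) Secant method has superlinear convergence with order φ = (1+√5)/2 ≈ 1.618.
    This means |e_{n+1}| ≈ C|e_n|^1.618.

(b) With |e_n| = 10^(-6) and C = 1.8:
    |e_{n+1}| ≈ 1.8 × (10^(-6))^1.618 = 1.8 × 10^(-9.71)

(a) ≈ 1.618 (golden ratio); (b) |e_{n+1}| ≈ 3.524e-10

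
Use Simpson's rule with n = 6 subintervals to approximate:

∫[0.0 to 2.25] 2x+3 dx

f(x) = 2x+3
a = 0.0, b = 2.25, n = 6
h = (b - a)/n = 0.375000

Simpson's rule: (h/3)[f(x₀) + 4f(x₁) + 2f(x₂) + ... + f(xₙ)]

x_0 = 0.0000, f(x_0) = 3.000000, coefficient = 1
x_1 = 0.3750, f(x_1) = 3.750000, coefficient = 4
x_2 = 0.7500, f(x_2) = 4.500000, coefficient = 2
x_3 = 1.1250, f(x_3) = 5.250000, coefficient = 4
x_4 = 1.5000, f(x_4) = 6.000000, coefficient = 2
x_5 = 1.8750, f(x_5) = 6.750000, coefficient = 4
x_6 = 2.2500, f(x_6) = 7.500000, coefficient = 1

I ≈ (0.375000/3) × 94.500000 = 11.812500
Exact value: 11.812500
Error: 0.000000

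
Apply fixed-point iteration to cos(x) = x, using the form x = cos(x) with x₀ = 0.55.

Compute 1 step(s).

Equation: cos(x) = x
Fixed-point form: x = cos(x)
x₀ = 0.55

x_1 = g(0.550000) = 0.852525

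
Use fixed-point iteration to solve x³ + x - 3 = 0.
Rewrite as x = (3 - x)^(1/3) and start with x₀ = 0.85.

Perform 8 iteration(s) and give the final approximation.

Equation: x³ + x - 3 = 0
Fixed-point form: x = (3 - x)^(1/3)
x₀ = 0.85

x_1 = g(0.850000) = 1.290663
x_2 = g(1.290663) = 1.195664
x_3 = g(1.195664) = 1.217416
x_4 = g(1.217416) = 1.212504
x_5 = g(1.212504) = 1.213617
x_6 = g(1.213617) = 1.213365
x_7 = g(1.213365) = 1.213422
x_8 = g(1.213422) = 1.213409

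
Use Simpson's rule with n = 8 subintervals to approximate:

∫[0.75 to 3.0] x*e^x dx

f(x) = x*e^x
a = 0.75, b = 3.0, n = 8
h = (b - a)/n = 0.281250

Simpson's rule: (h/3)[f(x₀) + 4f(x₁) + 2f(x₂) + ... + f(xₙ)]

x_0 = 0.7500, f(x_0) = 1.587750, coefficient = 1
x_1 = 1.0312, f(x_1) = 2.892212, coefficient = 4
x_2 = 1.3125, f(x_2) = 4.876529, coefficient = 2
x_3 = 1.5938, f(x_3) = 7.844712, coefficient = 4
x_4 = 1.8750, f(x_4) = 12.226536, coefficient = 2
x_5 = 2.1562, f(x_5) = 18.627158, coefficient = 4
x_6 = 2.4375, f(x_6) = 27.895710, coefficient = 2
x_7 = 2.7188, f(x_7) = 41.219944, coefficient = 4
x_8 = 3.0000, f(x_8) = 60.256611, coefficient = 1

I ≈ (0.281250/3) × 434.178016 = 40.704189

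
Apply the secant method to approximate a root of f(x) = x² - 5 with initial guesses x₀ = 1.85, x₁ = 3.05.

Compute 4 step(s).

f(x) = x² - 5
x₀ = 1.85, x₁ = 3.05

Secant formula: x_{n+1} = x_n - f(x_n)(x_n - x_{n-1})/(f(x_n) - f(x_{n-1}))

Iteration 1:
  f(1.850000) = -1.577500
  f(3.050000) = 4.302500
  x_2 = 3.050000 - 4.302500×(3.050000 - 1.850000)/(4.302500 - (-1.577500))
       = 2.171939
Iteration 2:
  f(3.050000) = 4.302500
  f(2.171939) = -0.282682
  x_3 = 2.171939 - (-0.282682)×(2.171939 - 3.050000)/(-0.282682 - 4.302500)
       = 2.226072
Iteration 3:
  f(2.171939) = -0.282682
  f(2.226072) = -0.044602
  x_4 = 2.226072 - (-0.044602)×(2.226072 - 2.171939)/(-0.044602 - (-0.282682))
       = 2.236214
Iteration 4:
  f(2.226072) = -0.044602
  f(2.236214) = 0.000652
  x_5 = 2.236214 - 0.000652×(2.236214 - 2.226072)/(0.000652 - (-0.044602))
       = 2.236068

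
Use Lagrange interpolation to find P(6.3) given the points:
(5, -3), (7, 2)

Lagrange interpolation formula:
P(x) = Σ yᵢ × Lᵢ(x)
where Lᵢ(x) = Π_{j≠i} (x - xⱼ)/(xᵢ - xⱼ)

L_0(6.3) = (6.3 - 7)/(5 - 7) = 0.350000
L_1(6.3) = (6.3 - 5)/(7 - 5) = 0.650000

P(6.3) = (-3)×L_0(6.3) + 2×L_1(6.3)
P(6.3) = 0.250000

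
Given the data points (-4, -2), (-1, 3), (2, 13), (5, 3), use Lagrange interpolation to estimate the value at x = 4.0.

Lagrange interpolation formula:
P(x) = Σ yᵢ × Lᵢ(x)
where Lᵢ(x) = Π_{j≠i} (x - xⱼ)/(xᵢ - xⱼ)

L_0(4.0) = (4.0 - (-1))/(-4 - (-1)) × (4.0 - 2)/(-4 - 2) × (4.0 - 5)/(-4 - 5) = 0.061728
L_1(4.0) = (4.0 - (-4))/(-1 - (-4)) × (4.0 - 2)/(-1 - 2) × (4.0 - 5)/(-1 - 5) = -0.296296
L_2(4.0) = (4.0 - (-4))/(2 - (-4)) × (4.0 - (-1))/(2 - (-1)) × (4.0 - 5)/(2 - 5) = 0.740741
L_3(4.0) = (4.0 - (-4))/(5 - (-4)) × (4.0 - (-1))/(5 - (-1)) × (4.0 - 2)/(5 - 2) = 0.493827

P(4.0) = (-2)×L_0(4.0) + 3×L_1(4.0) + 13×L_2(4.0) + 3×L_3(4.0)
P(4.0) = 10.098765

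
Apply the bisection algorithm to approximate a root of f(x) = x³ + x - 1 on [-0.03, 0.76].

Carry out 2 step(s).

f(x) = x³ + x - 1
Initial interval: [-0.03, 0.76]

Iteration 1:
  c_1 = (-0.030000 + 0.760000)/2 = 0.365000
  f(c_1) = f(0.365000) = -0.586373
  f(a) × f(c) ≥ 0, new interval: [0.365000, 0.760000]
Iteration 2:
  c_2 = (0.365000 + 0.760000)/2 = 0.562500
  f(c_2) = f(0.562500) = -0.259521
  f(a) × f(c) ≥ 0, new interval: [0.562500, 0.760000]

After 2 iteration(s), the approximation is c_2 = 0.562500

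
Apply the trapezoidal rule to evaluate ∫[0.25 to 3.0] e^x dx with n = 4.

f(x) = e^x
a = 0.25, b = 3.0, n = 4
h = (b - a)/n = 0.687500

Trapezoidal rule: (h/2)[f(x₀) + 2f(x₁) + 2f(x₂) + ... + f(xₙ)]

x_0 = 0.2500, f(x_0) = 1.284025, coefficient = 1
x_1 = 0.9375, f(x_1) = 2.553589, coefficient = 2
x_2 = 1.6250, f(x_2) = 5.078419, coefficient = 2
x_3 = 2.3125, f(x_3) = 10.099642, coefficient = 2
x_4 = 3.0000, f(x_4) = 20.085537, coefficient = 1

I ≈ (0.687500/2) × 56.832864 = 19.536297
Exact value: 18.801512
Error: 0.734785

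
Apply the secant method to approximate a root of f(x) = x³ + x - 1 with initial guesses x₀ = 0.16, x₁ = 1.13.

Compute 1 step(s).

f(x) = x³ + x - 1
x₀ = 0.16, x₁ = 1.13

Secant formula: x_{n+1} = x_n - f(x_n)(x_n - x_{n-1})/(f(x_n) - f(x_{n-1}))

Iteration 1:
  f(0.160000) = -0.835904
  f(1.130000) = 1.572897
  x_2 = 1.130000 - 1.572897×(1.130000 - 0.160000)/(1.572897 - (-0.835904))
       = 0.496610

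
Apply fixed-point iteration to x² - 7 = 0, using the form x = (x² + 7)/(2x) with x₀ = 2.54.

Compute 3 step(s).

Equation: x² - 7 = 0
Fixed-point form: x = (x² + 7)/(2x)
x₀ = 2.54

x_1 = g(2.540000) = 2.647953
x_2 = g(2.647953) = 2.645752
x_3 = g(2.645752) = 2.645751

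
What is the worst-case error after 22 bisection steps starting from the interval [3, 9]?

Bisection error bound: |error| ≤ (b-a)/2^n
|error| ≤ (9 - 3)/2^22 = 6/2^22
|error| ≤ 0.0000014305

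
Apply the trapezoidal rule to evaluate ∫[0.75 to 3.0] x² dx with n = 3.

f(x) = x²
a = 0.75, b = 3.0, n = 3
h = (b - a)/n = 0.750000

Trapezoidal rule: (h/2)[f(x₀) + 2f(x₁) + 2f(x₂) + ... + f(xₙ)]

x_0 = 0.7500, f(x_0) = 0.562500, coefficient = 1
x_1 = 1.5000, f(x_1) = 2.250000, coefficient = 2
x_2 = 2.2500, f(x_2) = 5.062500, coefficient = 2
x_3 = 3.0000, f(x_3) = 9.000000, coefficient = 1

I ≈ (0.750000/2) × 24.187500 = 9.070312
Exact value: 8.859375
Error: 0.210938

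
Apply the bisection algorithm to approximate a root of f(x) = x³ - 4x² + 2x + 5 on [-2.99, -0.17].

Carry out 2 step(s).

f(x) = x³ - 4x² + 2x + 5
Initial interval: [-2.99, -0.17]

Iteration 1:
  c_1 = (-2.990000 + (-0.170000))/2 = -1.580000
  f(c_1) = f(-1.580000) = -12.089912
  f(a) × f(c) ≥ 0, new interval: [-1.580000, -0.170000]
Iteration 2:
  c_2 = (-1.580000 + (-0.170000))/2 = -0.875000
  f(c_2) = f(-0.875000) = -0.482422
  f(a) × f(c) ≥ 0, new interval: [-0.875000, -0.170000]

After 2 iteration(s), the approximation is c_2 = -0.875000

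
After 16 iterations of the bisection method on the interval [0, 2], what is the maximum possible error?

Bisection error bound: |error| ≤ (b-a)/2^n
|error| ≤ (2 - 0)/2^16 = 2/2^16
|error| ≤ 0.0000305176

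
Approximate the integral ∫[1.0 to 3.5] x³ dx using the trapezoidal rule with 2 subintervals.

f(x) = x³
a = 1.0, b = 3.5, n = 2
h = (b - a)/n = 1.250000

Trapezoidal rule: (h/2)[f(x₀) + 2f(x₁) + 2f(x₂) + ... + f(xₙ)]

x_0 = 1.0000, f(x_0) = 1.000000, coefficient = 1
x_1 = 2.2500, f(x_1) = 11.390625, coefficient = 2
x_2 = 3.5000, f(x_2) = 42.875000, coefficient = 1

I ≈ (1.250000/2) × 66.656250 = 41.660156
Exact value: 37.265625
Error: 4.394531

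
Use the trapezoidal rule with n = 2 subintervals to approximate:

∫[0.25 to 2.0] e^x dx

f(x) = e^x
a = 0.25, b = 2.0, n = 2
h = (b - a)/n = 0.875000

Trapezoidal rule: (h/2)[f(x₀) + 2f(x₁) + 2f(x₂) + ... + f(xₙ)]

x_0 = 0.2500, f(x_0) = 1.284025, coefficient = 1
x_1 = 1.1250, f(x_1) = 3.080217, coefficient = 2
x_2 = 2.0000, f(x_2) = 7.389056, coefficient = 1

I ≈ (0.875000/2) × 14.833515 = 6.489663
Exact value: 6.105031
Error: 0.384632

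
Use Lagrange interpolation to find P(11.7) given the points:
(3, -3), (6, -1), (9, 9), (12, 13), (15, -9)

Lagrange interpolation formula:
P(x) = Σ yᵢ × Lᵢ(x)
where Lᵢ(x) = Π_{j≠i} (x - xⱼ)/(xᵢ - xⱼ)

L_0(11.7) = (11.7 - 6)/(3 - 6) × (11.7 - 9)/(3 - 9) × (11.7 - 12)/(3 - 12) × (11.7 - 15)/(3 - 15) = 0.007838
L_1(11.7) = (11.7 - 3)/(6 - 3) × (11.7 - 9)/(6 - 9) × (11.7 - 12)/(6 - 12) × (11.7 - 15)/(6 - 15) = -0.047850
L_2(11.7) = (11.7 - 3)/(9 - 3) × (11.7 - 6)/(9 - 6) × (11.7 - 12)/(9 - 12) × (11.7 - 15)/(9 - 15) = 0.151525
L_3(11.7) = (11.7 - 3)/(12 - 3) × (11.7 - 6)/(12 - 6) × (11.7 - 9)/(12 - 9) × (11.7 - 15)/(12 - 15) = 0.909150
L_4(11.7) = (11.7 - 3)/(15 - 3) × (11.7 - 6)/(15 - 6) × (11.7 - 9)/(15 - 9) × (11.7 - 12)/(15 - 12) = -0.020663

P(11.7) = (-3)×L_0(11.7) + (-1)×L_1(11.7) + 9×L_2(11.7) + 13×L_3(11.7) + (-9)×L_4(11.7)
P(11.7) = 13.392975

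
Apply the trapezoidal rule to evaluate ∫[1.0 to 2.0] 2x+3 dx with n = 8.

f(x) = 2x+3
a = 1.0, b = 2.0, n = 8
h = (b - a)/n = 0.125000

Trapezoidal rule: (h/2)[f(x₀) + 2f(x₁) + 2f(x₂) + ... + f(xₙ)]

x_0 = 1.0000, f(x_0) = 5.000000, coefficient = 1
x_1 = 1.1250, f(x_1) = 5.250000, coefficient = 2
x_2 = 1.2500, f(x_2) = 5.500000, coefficient = 2
x_3 = 1.3750, f(x_3) = 5.750000, coefficient = 2
x_4 = 1.5000, f(x_4) = 6.000000, coefficient = 2
x_5 = 1.6250, f(x_5) = 6.250000, coefficient = 2
x_6 = 1.7500, f(x_6) = 6.500000, coefficient = 2
x_7 = 1.8750, f(x_7) = 6.750000, coefficient = 2
x_8 = 2.0000, f(x_8) = 7.000000, coefficient = 1

I ≈ (0.125000/2) × 96.000000 = 6.000000
Exact value: 6.000000
Error: 0.000000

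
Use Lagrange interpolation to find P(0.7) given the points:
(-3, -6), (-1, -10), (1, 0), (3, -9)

Lagrange interpolation formula:
P(x) = Σ yᵢ × Lᵢ(x)
where Lᵢ(x) = Π_{j≠i} (x - xⱼ)/(xᵢ - xⱼ)

L_0(0.7) = (0.7 - (-1))/(-3 - (-1)) × (0.7 - 1)/(-3 - 1) × (0.7 - 3)/(-3 - 3) = -0.024437
L_1(0.7) = (0.7 - (-3))/(-1 - (-3)) × (0.7 - 1)/(-1 - 1) × (0.7 - 3)/(-1 - 3) = 0.159563
L_2(0.7) = (0.7 - (-3))/(1 - (-3)) × (0.7 - (-1))/(1 - (-1)) × (0.7 - 3)/(1 - 3) = 0.904187
L_3(0.7) = (0.7 - (-3))/(3 - (-3)) × (0.7 - (-1))/(3 - (-1)) × (0.7 - 1)/(3 - 1) = -0.039313

P(0.7) = (-6)×L_0(0.7) + (-10)×L_1(0.7) + 0×L_2(0.7) + (-9)×L_3(0.7)
P(0.7) = -1.095188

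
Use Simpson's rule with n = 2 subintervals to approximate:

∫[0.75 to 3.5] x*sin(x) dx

f(x) = x*sin(x)
a = 0.75, b = 3.5, n = 2
h = (b - a)/n = 1.375000

Simpson's rule: (h/3)[f(x₀) + 4f(x₁) + 2f(x₂) + ... + f(xₙ)]

x_0 = 0.7500, f(x_0) = 0.511229, coefficient = 1
x_1 = 2.1250, f(x_1) = 1.806930, coefficient = 4
x_2 = 3.5000, f(x_2) = -1.227741, coefficient = 1

I ≈ (1.375000/3) × 6.511206 = 2.984303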